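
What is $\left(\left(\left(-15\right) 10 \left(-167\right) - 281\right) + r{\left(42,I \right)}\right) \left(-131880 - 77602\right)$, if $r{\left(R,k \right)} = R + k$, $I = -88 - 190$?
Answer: $-5139221906$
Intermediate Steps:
$I = -278$
$\left(\left(\left(-15\right) 10 \left(-167\right) - 281\right) + r{\left(42,I \right)}\right) \left(-131880 - 77602\right) = \left(\left(\left(-15\right) 10 \left(-167\right) - 281\right) + \left(42 - 278\right)\right) \left(-131880 - 77602\right) = \left(\left(\left(-150\right) \left(-167\right) - 281\right) - 236\right) \left(-209482\right) = \left(\left(25050 - 281\right) - 236\right) \left(-209482\right) = \left(24769 - 236\right) \left(-209482\right) = 24533 \left(-209482\right) = -5139221906$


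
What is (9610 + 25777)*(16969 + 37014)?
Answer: 1910296421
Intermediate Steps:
(9610 + 25777)*(16969 + 37014) = 35387*53983 = 1910296421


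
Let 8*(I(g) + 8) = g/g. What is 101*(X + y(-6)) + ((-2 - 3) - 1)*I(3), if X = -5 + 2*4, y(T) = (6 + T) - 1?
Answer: 997/4 ≈ 249.25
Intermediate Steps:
I(g) = -63/8 (I(g) = -8 + (g/g)/8 = -8 + (1/8)*1 = -8 + 1/8 = -63/8)
y(T) = 5 + T
X = 3 (X = -5 + 8 = 3)
101*(X + y(-6)) + ((-2 - 3) - 1)*I(3) = 101*(3 + (5 - 6)) + ((-2 - 3) - 1)*(-63/8) = 101*(3 - 1) + (-5 - 1)*(-63/8) = 101*2 - 6*(-63/8) = 202 + 189/4 = 997/4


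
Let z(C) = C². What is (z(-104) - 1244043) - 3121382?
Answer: -4354609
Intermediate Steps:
(z(-104) - 1244043) - 3121382 = ((-104)² - 1244043) - 3121382 = (10816 - 1244043) - 3121382 = -1233227 - 3121382 = -4354609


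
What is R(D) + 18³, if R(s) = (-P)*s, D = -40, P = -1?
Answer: 5792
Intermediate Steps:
R(s) = s (R(s) = (-1*(-1))*s = 1*s = s)
R(D) + 18³ = -40 + 18³ = -40 + 5832 = 5792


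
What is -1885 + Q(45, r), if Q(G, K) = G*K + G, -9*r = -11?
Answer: -1785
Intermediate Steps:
r = 11/9 (r = -1/9*(-11) = 11/9 ≈ 1.2222)
Q(G, K) = G + G*K
-1885 + Q(45, r) = -1885 + 45*(1 + 11/9) = -1885 + 45*(20/9) = -1885 + 100 = -1785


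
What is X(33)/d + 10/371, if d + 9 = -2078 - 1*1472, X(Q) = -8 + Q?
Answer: 26315/1320389 ≈ 0.019930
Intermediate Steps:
d = -3559 (d = -9 + (-2078 - 1*1472) = -9 + (-2078 - 1472) = -9 - 3550 = -3559)
X(33)/d + 10/371 = (-8 + 33)/(-3559) + 10/371 = 25*(-1/3559) + 10*(1/371) = -25/3559 + 10/371 = 26315/1320389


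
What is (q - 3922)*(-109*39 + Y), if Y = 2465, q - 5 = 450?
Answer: 6192062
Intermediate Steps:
q = 455 (q = 5 + 450 = 455)
(q - 3922)*(-109*39 + Y) = (455 - 3922)*(-109*39 + 2465) = -3467*(-4251 + 2465) = -3467*(-1786) = 6192062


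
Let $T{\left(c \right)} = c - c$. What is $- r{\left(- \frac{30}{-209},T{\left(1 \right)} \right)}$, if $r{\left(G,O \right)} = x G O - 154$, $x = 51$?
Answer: $154$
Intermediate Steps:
$T{\left(c \right)} = 0$
$r{\left(G,O \right)} = -154 + 51 G O$ ($r{\left(G,O \right)} = 51 G O - 154 = -154 + 51 G O$)
$- r{\left(- \frac{30}{-209},T{\left(1 \right)} \right)} = - (-154 + 51 \left(- \frac{30}{-209}\right) 0) = - (-154 + 51 \left(\left(-30\right) \left(- \frac{1}{209}\right)\right) 0) = - (-154 + 51 \cdot \frac{30}{209} \cdot 0) = - (-154 + 0) = \left(-1\right) \left(-154\right) = 154$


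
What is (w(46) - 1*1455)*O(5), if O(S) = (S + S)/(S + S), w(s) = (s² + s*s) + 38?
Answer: 2815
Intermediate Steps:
w(s) = 38 + 2*s² (w(s) = (s² + s²) + 38 = 2*s² + 38 = 38 + 2*s²)
O(S) = 1 (O(S) = (2*S)/((2*S)) = (2*S)*(1/(2*S)) = 1)
(w(46) - 1*1455)*O(5) = ((38 + 2*46²) - 1*1455)*1 = ((38 + 2*2116) - 1455)*1 = ((38 + 4232) - 1455)*1 = (4270 - 1455)*1 = 2815*1 = 2815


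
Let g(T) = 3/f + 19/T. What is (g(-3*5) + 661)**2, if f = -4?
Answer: 1563332521/3600 ≈ 4.3426e+5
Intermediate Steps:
g(T) = -3/4 + 19/T (g(T) = 3/(-4) + 19/T = 3*(-1/4) + 19/T = -3/4 + 19/T)
(g(-3*5) + 661)**2 = ((-3/4 + 19/((-3*5))) + 661)**2 = ((-3/4 + 19/(-15)) + 661)**2 = ((-3/4 + 19*(-1/15)) + 661)**2 = ((-3/4 - 19/15) + 661)**2 = (-121/60 + 661)**2 = (39539/60)**2 = 1563332521/3600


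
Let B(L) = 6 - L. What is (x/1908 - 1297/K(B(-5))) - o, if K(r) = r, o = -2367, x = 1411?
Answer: 47219441/20988 ≈ 2249.8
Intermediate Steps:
(x/1908 - 1297/K(B(-5))) - o = (1411/1908 - 1297/(6 - 1*(-5))) - 1*(-2367) = (1411*(1/1908) - 1297/(6 + 5)) + 2367 = (1411/1908 - 1297/11) + 2367 = -2459155/20988 + 2367 = 47219441/20988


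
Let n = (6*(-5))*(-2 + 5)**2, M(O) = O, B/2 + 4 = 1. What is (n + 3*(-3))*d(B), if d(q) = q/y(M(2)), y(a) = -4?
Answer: -837/2 ≈ -418.50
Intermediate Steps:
B = -6 (B = -8 + 2*1 = -8 + 2 = -6)
n = -270 (n = -30*3**2 = -30*9 = -270)
d(q) = -q/4 (d(q) = q/(-4) = q*(-1/4) = -q/4)
(n + 3*(-3))*d(B) = (-270 + 3*(-3))*(-1/4*(-6)) = (-270 - 9)*(3/2) = -279*3/2 = -837/2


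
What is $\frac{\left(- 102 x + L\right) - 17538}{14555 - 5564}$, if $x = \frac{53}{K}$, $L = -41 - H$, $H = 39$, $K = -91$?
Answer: $- \frac{1597832}{818181} \approx -1.9529$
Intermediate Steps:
$L = -80$ ($L = -41 - 39 = -80$)
$x = - \frac{53}{91}$ ($x = \frac{53}{-91} = 53 \left(- \frac{1}{91}\right) = - \frac{53}{91} \approx -0.58242$)
$\frac{\left(- 102 x + L\right) - 17538}{14555 - 5564} = \frac{\left(\left(-102\right) \left(- \frac{53}{91}\right) - 80\right) - 17538}{14555 - 5564} = \frac{\left(\frac{5406}{91} - 80\right) - 17538}{8991} = \left(- \frac{1874}{91} - 17538\right) \frac{1}{8991} = \left(- \frac{1597832}{91}\right) \frac{1}{8991} = - \frac{1597832}{818181}$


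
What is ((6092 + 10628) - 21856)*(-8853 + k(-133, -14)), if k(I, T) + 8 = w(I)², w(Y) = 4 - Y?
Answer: -50887488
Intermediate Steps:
k(I, T) = -8 + (4 - I)²
((6092 + 10628) - 21856)*(-8853 + k(-133, -14)) = ((6092 + 10628) - 21856)*(-8853 + (-8 + (-4 - 133)²)) = (16720 - 21856)*(-8853 + (-8 + (-137)²)) = -5136*(-8853 + (-8 + 18769)) = -5136*(-8853 + 18761) = -5136*9908 = -50887488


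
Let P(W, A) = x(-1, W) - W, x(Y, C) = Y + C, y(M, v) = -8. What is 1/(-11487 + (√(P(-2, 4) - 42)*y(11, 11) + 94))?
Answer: I/(-11393*I + 8*√43) ≈ -8.7771e-5 + 4.0415e-7*I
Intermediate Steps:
x(Y, C) = C + Y
P(W, A) = -1 (P(W, A) = (W - 1) - W = (-1 + W) - W = -1)
1/(-11487 + (√(P(-2, 4) - 42)*y(11, 11) + 94)) = 1/(-11487 + (√(-1 - 42)*(-8) + 94)) = 1/(-11487 + (√(-43)*(-8) + 94)) = 1/(-11487 + ((I*√43)*(-8) + 94)) = 1/(-11487 + (-8*I*√43 + 94)) = 1/(-11487 + (94 - 8*I*√43)) = 1/(-11393 - 8*I*√43)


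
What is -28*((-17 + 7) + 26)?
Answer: -448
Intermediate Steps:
-28*((-17 + 7) + 26) = -28*(-10 + 26) = -28*16 = -448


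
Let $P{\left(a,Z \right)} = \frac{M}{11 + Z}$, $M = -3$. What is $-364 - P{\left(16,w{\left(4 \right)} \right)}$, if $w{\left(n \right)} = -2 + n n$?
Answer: $- \frac{9097}{25} \approx -363.88$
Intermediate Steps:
$w{\left(n \right)} = -2 + n^{2}$
$P{\left(a,Z \right)} = - \frac{3}{11 + Z}$ ($P{\left(a,Z \right)} = \frac{1}{11 + Z} \left(-3\right) = - \frac{3}{11 + Z}$)
$-364 - P{\left(16,w{\left(4 \right)} \right)} = -364 - - \frac{3}{11 - \left(2 - 4^{2}\right)} = -364 - - \frac{3}{11 + \left(-2 + 16\right)} = -364 - - \frac{3}{11 + 14} = -364 - - \frac{3}{25} = -364 + \frac{3}{25} = - \frac{9097}{25}$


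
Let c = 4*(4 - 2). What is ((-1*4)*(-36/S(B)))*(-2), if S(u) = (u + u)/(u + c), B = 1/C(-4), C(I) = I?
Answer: 4464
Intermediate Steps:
c = 8 (c = 4*2 = 8)
B = -1/4 (B = 1/(-4) = -1/4 ≈ -0.25000)
S(u) = 2*u/(8 + u) (S(u) = (u + u)/(u + 8) = (2*u)/(8 + u) = 2*u/(8 + u))
((-1*4)*(-36/S(B)))*(-2) = ((-1*4)*(-36/(2*(-1/4)/(8 - 1/4))))*(-2) = -(-144)/(2*(-1/4)/(31/4))*(-2) = -(-144)/(2*(-1/4)*(4/31))*(-2) = -(-144)/(-2/31)*(-2) = -(-144)*(-31)/2*(-2) = -4*558*(-2) = -2232*(-2) = 4464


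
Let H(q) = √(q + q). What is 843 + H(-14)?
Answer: 843 + 2*I*√7 ≈ 843.0 + 5.2915*I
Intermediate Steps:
H(q) = √2*√q (H(q) = √(2*q) = √2*√q)
843 + H(-14) = 843 + √2*√(-14) = 843 + √2*(I*√14) = 843 + 2*I*√7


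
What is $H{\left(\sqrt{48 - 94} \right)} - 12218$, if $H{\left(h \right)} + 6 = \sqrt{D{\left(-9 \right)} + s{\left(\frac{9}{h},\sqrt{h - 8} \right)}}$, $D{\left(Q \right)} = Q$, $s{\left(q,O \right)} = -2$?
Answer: $-12224 + i \sqrt{11} \approx -12224.0 + 3.3166 i$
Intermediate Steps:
$H{\left(h \right)} = -6 + i \sqrt{11}$ ($H{\left(h \right)} = -6 + \sqrt{-9 - 2} = -6 + \sqrt{-11} = -6 + i \sqrt{11}$)
$H{\left(\sqrt{48 - 94} \right)} - 12218 = \left(-6 + i \sqrt{11}\right) - 12218 = -12224 + i \sqrt{11}$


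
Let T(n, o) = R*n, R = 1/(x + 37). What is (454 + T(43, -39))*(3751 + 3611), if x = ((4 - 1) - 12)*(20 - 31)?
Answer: 227437947/68 ≈ 3.3447e+6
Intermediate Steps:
x = 99 (x = (3 - 12)*(-11) = -9*(-11) = 99)
R = 1/136 (R = 1/(99 + 37) = 1/136 ≈ 0.0073529)
T(n, o) = n/136
(454 + T(43, -39))*(3751 + 3611) = (454 + (1/136)*43)*(3751 + 3611) = (454 + 43/136)*7362 = (61787/136)*7362 = 227437947/68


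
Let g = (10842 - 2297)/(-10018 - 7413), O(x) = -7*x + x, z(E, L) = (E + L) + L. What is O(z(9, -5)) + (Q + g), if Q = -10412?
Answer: -181395531/17431 ≈ -10406.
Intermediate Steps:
z(E, L) = E + 2*L
O(x) = -6*x
g = -8545/17431 (g = 8545/(-17431) = 8545*(-1/17431) = -8545/17431 ≈ -0.49022)
O(z(9, -5)) + (Q + g) = -6*(9 + 2*(-5)) + (-10412 - 8545/17431) = -6*(9 - 10) - 181500117/17431 = -6*(-1) - 181500117/17431 = 6 - 181500117/17431 = -181395531/17431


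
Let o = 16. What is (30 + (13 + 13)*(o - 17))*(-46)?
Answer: -184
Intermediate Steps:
(30 + (13 + 13)*(o - 17))*(-46) = (30 + (13 + 13)*(16 - 17))*(-46) = (30 + 26*(-1))*(-46) = (30 - 26)*(-46) = 4*(-46) = -184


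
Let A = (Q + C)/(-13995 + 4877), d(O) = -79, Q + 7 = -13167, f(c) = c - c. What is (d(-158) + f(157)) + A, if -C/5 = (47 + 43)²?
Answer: -7092/97 ≈ -73.113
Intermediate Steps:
f(c) = 0
Q = -13174 (Q = -7 - 13167 = -13174)
C = -40500 (C = -5*(47 + 43)² = -5*90² = -5*8100 = -40500)
A = 571/97 (A = (-13174 - 40500)/(-13995 + 4877) = -53674/(-9118) = -53674*(-1/9118) = 571/97 ≈ 5.8866)
(d(-158) + f(157)) + A = (-79 + 0) + 571/97 = -79 + 571/97 = -7092/97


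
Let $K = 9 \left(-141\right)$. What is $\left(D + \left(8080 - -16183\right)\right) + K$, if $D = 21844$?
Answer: $44838$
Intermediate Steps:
$K = -1269$
$\left(D + \left(8080 - -16183\right)\right) + K = \left(21844 + \left(8080 - -16183\right)\right) - 1269 = \left(21844 + \left(8080 + 16183\right)\right) - 1269 = \left(21844 + 24263\right) - 1269 = 46107 - 1269 = 44838$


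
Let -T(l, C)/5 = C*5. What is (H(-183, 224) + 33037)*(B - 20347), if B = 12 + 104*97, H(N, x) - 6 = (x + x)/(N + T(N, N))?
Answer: -185887373761/549 ≈ -3.3859e+8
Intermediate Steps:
T(l, C) = -25*C (T(l, C) = -5*C*5 = -25*C)
H(N, x) = 6 - x/(12*N) (H(N, x) = 6 + (x + x)/(N - 25*N) = 6 + (2*x)/((-24*N)) = 6 + (2*x)*(-1/(24*N)) = 6 - x/(12*N))
B = 10100 (B = 12 + 10088 = 10100)
(H(-183, 224) + 33037)*(B - 20347) = ((6 - 1/12*224/(-183)) + 33037)*(10100 - 20347) = ((6 - 1/12*224*(-1/183)) + 33037)*(-10247) = ((6 + 56/549) + 33037)*(-10247) = (3350/549 + 33037)*(-10247) = (18140663/549)*(-10247) = -185887373761/549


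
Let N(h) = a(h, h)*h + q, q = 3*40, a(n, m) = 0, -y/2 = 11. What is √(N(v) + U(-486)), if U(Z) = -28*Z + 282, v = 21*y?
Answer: √14010 ≈ 118.36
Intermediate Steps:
y = -22 (y = -2*11 = -22)
v = -462 (v = 21*(-22) = -462)
q = 120
N(h) = 120 (N(h) = 0*h + 120 = 0 + 120 = 120)
U(Z) = 282 - 28*Z
√(N(v) + U(-486)) = √(120 + (282 - 28*(-486))) = √(120 + (282 + 13608)) = √(120 + 13890) = √14010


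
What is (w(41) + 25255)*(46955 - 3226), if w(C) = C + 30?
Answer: 1107480654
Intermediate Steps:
w(C) = 30 + C
(w(41) + 25255)*(46955 - 3226) = ((30 + 41) + 25255)*(46955 - 3226) = (71 + 25255)*43729 = 25326*43729 = 1107480654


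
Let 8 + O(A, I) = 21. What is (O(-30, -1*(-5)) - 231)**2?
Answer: 47524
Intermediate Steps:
O(A, I) = 13 (O(A, I) = -8 + 21 = 13)
(O(-30, -1*(-5)) - 231)**2 = (13 - 231)**2 = (-218)**2 = 47524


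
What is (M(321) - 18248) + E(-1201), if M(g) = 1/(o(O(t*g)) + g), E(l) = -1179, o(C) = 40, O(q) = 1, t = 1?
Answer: -7013146/361 ≈ -19427.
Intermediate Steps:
M(g) = 1/(40 + g)
(M(321) - 18248) + E(-1201) = (1/(40 + 321) - 18248) - 1179 = (1/361 - 18248) - 1179 = -6587527/361 - 1179 = -7013146/361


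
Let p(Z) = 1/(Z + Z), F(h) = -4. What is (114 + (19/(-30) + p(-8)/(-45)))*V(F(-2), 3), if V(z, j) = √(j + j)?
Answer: 16325*√6/144 ≈ 277.69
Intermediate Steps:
V(z, j) = √2*√j (V(z, j) = √(2*j) = √2*√j)
p(Z) = 1/(2*Z)
(114 + (19/(-30) + p(-8)/(-45)))*V(F(-2), 3) = (114 + (19/(-30) + ((½)/(-8))/(-45)))*(√2*√3) = (114 + (19*(-1/30) + ((½)*(-⅛))*(-1/45)))*√6 = (114 + (-19/30 - 1/16*(-1/45)))*√6 = (114 + (-19/30 + 1/720))*√6 = (114 - 91/144)*√6 = 16325*√6/144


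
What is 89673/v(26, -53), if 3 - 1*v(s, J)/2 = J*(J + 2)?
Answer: -29891/1800 ≈ -16.606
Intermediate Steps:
v(s, J) = 6 - 2*J*(2 + J) (v(s, J) = 6 - 2*J*(J + 2) = 6 - 2*J*(2 + J))
89673/v(26, -53) = 89673/(6 - 4*(-53) - 2*(-53)²) = 89673/(6 + 212 - 2*2809) = 89673/(6 + 212 - 5618) = 89673/(-5400) = 89673*(-1/5400) = -29891/1800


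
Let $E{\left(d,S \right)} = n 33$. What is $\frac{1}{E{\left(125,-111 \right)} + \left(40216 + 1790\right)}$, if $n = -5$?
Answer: $\frac{1}{41841} \approx 2.39 \cdot 10^{-5}$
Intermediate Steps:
$E{\left(d,S \right)} = -165$ ($E{\left(d,S \right)} = \left(-5\right) 33 = -165$)
$\frac{1}{E{\left(125,-111 \right)} + \left(40216 + 1790\right)} = \frac{1}{-165 + \left(40216 + 1790\right)} = \frac{1}{-165 + 42006} = \frac{1}{41841}$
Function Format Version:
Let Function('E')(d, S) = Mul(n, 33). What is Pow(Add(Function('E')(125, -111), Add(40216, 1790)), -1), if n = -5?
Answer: Rational(1, 41841) ≈ 2.3900e-5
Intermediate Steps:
Function('E')(d, S) = -165 (Function('E')(d, S) = Mul(-5, 33) = -165)
Pow(Add(Function('E')(125, -111), Add(40216, 1790)), -1) = Pow(Add(-165, Add(40216, 1790)), -1) = Pow(Add(-165, 42006), -1) = Pow(41841, -1) = Rational(1, 41841)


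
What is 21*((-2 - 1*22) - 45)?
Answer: -1449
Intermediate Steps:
21*((-2 - 1*22) - 45) = 21*((-2 - 22) - 45) = 21*(-24 - 45) = 21*(-69) = -1449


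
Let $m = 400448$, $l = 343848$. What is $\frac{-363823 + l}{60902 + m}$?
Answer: $- \frac{799}{18454} \approx -0.043297$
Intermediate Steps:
$\frac{-363823 + l}{60902 + m} = \frac{-363823 + 343848}{60902 + 400448} = - \frac{19975}{461350} = \left(-19975\right) \frac{1}{461350} = - \frac{799}{18454}$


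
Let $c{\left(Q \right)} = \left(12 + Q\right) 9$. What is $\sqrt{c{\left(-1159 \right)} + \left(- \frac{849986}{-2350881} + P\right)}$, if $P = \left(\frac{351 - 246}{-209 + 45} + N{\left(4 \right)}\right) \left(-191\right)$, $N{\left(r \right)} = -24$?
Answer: $\frac{i \sqrt{23190002476858260173}}{64257414} \approx 74.942 i$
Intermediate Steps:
$P = \frac{771831}{164}$ ($P = \left(\frac{351 - 246}{-209 + 45} - 24\right) \left(-191\right) = \left(\frac{105}{-164} - 24\right) \left(-191\right) = \left(105 \left(- \frac{1}{164}\right) - 24\right) \left(-191\right) = \left(- \frac{105}{164} - 24\right) \left(-191\right) = \left(- \frac{4041}{164}\right) \left(-191\right) = \frac{771831}{164} \approx 4706.3$)
$c{\left(Q \right)} = 108 + 9 Q$
$\sqrt{c{\left(-1159 \right)} + \left(- \frac{849986}{-2350881} + P\right)} = \sqrt{\left(108 + 9 \left(-1159\right)\right) + \left(- \frac{849986}{-2350881} + \frac{771831}{164}\right)} = \sqrt{\left(108 - 10431\right) + \left(\left(-849986\right) \left(- \frac{1}{2350881}\right) + \frac{771831}{164}\right)} = \sqrt{-10323 + \left(\frac{849986}{2350881} + \frac{771831}{164}\right)} = \sqrt{-10323 + \frac{1814622230815}{385544484}} = \sqrt{- \frac{2165353477517}{385544484}} = \frac{i \sqrt{23190002476858260173}}{64257414}$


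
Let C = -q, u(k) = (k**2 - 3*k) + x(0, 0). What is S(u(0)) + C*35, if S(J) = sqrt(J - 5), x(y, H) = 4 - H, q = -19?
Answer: 665 + I ≈ 665.0 + 1.0*I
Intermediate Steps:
u(k) = 4 + k**2 - 3*k (u(k) = (k**2 - 3*k) + (4 - 1*0) = (k**2 - 3*k) + (4 + 0) = (k**2 - 3*k) + 4 = 4 + k**2 - 3*k)
S(J) = sqrt(-5 + J)
C = 19 (C = -1*(-19) = 19)
S(u(0)) + C*35 = sqrt(-5 + (4 + 0**2 - 3*0)) + 19*35 = sqrt(-5 + (4 + 0 + 0)) + 665 = sqrt(-5 + 4) + 665 = sqrt(-1) + 665 = I + 665 = 665 + I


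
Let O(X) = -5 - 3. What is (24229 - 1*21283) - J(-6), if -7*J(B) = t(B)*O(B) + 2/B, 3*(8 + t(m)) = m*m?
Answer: 61769/21 ≈ 2941.4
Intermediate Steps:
t(m) = -8 + m²/3 (t(m) = -8 + (m*m)/3 = -8 + m²/3)
O(X) = -8
J(B) = -64/7 - 2/(7*B) + 8*B²/21 (J(B) = -((-8 + B²/3)*(-8) + 2/B)/7 = -((64 - 8*B²/3) + 2/B)/7 = -(64 + 2/B - 8*B²/3)/7 = -64/7 - 2/(7*B) + 8*B²/21)
(24229 - 1*21283) - J(-6) = (24229 - 1*21283) - 2*(-3 + 4*(-6)*(-24 + (-6)²))/(21*(-6)) = (24229 - 21283) - 2*(-1)*(-3 + 4*(-6)*(-24 + 36))/(21*6) = 2946 - 2*(-1)*(-3 + 4*(-6)*12)/(21*6) = 2946 - 2*(-1)*(-3 - 288)/(21*6) = 2946 - 2*(-1)*(-291)/(21*6) = 2946 - 1*97/21 = 2946 - 97/21 = 61769/21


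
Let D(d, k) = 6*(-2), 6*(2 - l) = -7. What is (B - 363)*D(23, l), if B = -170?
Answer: 6396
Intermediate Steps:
l = 19/6 (l = 2 - ⅙*(-7) = 2 + 7/6 = 19/6 ≈ 3.1667)
D(d, k) = -12
(B - 363)*D(23, l) = (-170 - 363)*(-12) = -533*(-12) = 6396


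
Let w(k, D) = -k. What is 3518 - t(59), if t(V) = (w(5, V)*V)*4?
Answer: 4698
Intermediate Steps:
t(V) = -20*V (t(V) = ((-1*5)*V)*4 = -5*V*4 = -20*V)
3518 - t(59) = 3518 - (-20)*59 = 3518 - 1*(-1180) = 3518 + 1180 = 4698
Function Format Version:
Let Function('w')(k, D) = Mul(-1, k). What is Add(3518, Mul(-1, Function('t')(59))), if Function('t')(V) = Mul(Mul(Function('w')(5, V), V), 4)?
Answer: 4698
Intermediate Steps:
Function('t')(V) = Mul(-20, V) (Function('t')(V) = Mul(Mul(Mul(-1, 5), V), 4) = Mul(Mul(-5, V), 4) = Mul(-20, V))
Add(3518, Mul(-1, Function('t')(59))) = Add(3518, Mul(-1, Mul(-20, 59))) = Add(3518, Mul(-1, -1180)) = Add(3518, 1180) = 4698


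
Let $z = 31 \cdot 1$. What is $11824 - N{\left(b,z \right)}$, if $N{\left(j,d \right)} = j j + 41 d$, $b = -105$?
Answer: $-472$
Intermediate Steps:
$z = 31$
$N{\left(j,d \right)} = j^{2} + 41 d$
$11824 - N{\left(b,z \right)} = 11824 - \left(\left(-105\right)^{2} + 41 \cdot 31\right) = 11824 - \left(11025 + 1271\right) = 11824 - 12296 = -472$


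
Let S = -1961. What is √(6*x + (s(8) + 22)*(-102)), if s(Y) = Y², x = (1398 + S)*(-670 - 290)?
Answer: 2*√808527 ≈ 1798.4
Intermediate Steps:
x = 540480 (x = (1398 - 1961)*(-670 - 290) = -563*(-960) = 540480)
√(6*x + (s(8) + 22)*(-102)) = √(6*540480 + (8² + 22)*(-102)) = √(3242880 + (64 + 22)*(-102)) = √(3242880 + 86*(-102)) = √(3242880 - 8772) = √3234108 = 2*√808527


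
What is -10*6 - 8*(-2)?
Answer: -44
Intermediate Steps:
-10*6 - 8*(-2) = -60 + 16 = -44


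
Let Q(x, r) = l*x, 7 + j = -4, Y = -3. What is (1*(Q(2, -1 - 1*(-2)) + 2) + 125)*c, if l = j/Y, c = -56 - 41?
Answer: -39091/3 ≈ -13030.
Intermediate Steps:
j = -11 (j = -7 - 4 = -11)
c = -97
l = 11/3 (l = -11/(-3) = -11*(-⅓) = 11/3 ≈ 3.6667)
Q(x, r) = 11*x/3
(1*(Q(2, -1 - 1*(-2)) + 2) + 125)*c = (1*((11/3)*2 + 2) + 125)*(-97) = (1*(22/3 + 2) + 125)*(-97) = (1*(28/3) + 125)*(-97) = (28/3 + 125)*(-97) = (403/3)*(-97) = -39091/3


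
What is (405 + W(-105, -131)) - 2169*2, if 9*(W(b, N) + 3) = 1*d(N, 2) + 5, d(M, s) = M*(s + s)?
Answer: -11981/3 ≈ -3993.7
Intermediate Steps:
d(M, s) = 2*M*s (d(M, s) = M*(2*s) = 2*M*s)
W(b, N) = -22/9 + 4*N/9 (W(b, N) = -3 + (1*(2*N*2) + 5)/9 = -3 + (1*(4*N) + 5)/9 = -3 + (4*N + 5)/9 = -3 + (5 + 4*N)/9 = -3 + (5/9 + 4*N/9) = -22/9 + 4*N/9)
(405 + W(-105, -131)) - 2169*2 = (405 + (-22/9 + (4/9)*(-131))) - 2169*2 = (405 + (-22/9 - 524/9)) - 4338 = (405 - 182/3) - 4338 = 1033/3 - 4338 = -11981/3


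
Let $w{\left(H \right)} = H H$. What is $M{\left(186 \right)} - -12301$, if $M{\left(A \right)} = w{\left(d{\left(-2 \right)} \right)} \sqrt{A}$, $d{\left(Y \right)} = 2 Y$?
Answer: $12301 + 16 \sqrt{186} \approx 12519.0$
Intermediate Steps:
$w{\left(H \right)} = H^{2}$
$M{\left(A \right)} = 16 \sqrt{A}$ ($M{\left(A \right)} = \left(2 \left(-2\right)\right)^{2} \sqrt{A} = \left(-4\right)^{2} \sqrt{A} = 16 \sqrt{A}$)
$M{\left(186 \right)} - -12301 = 16 \sqrt{186} - -12301 = 16 \sqrt{186} + 12301 = 12301 + 16 \sqrt{186}$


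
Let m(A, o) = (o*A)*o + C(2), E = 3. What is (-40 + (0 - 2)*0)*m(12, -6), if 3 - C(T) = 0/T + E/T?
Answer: -17340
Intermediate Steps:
C(T) = 3 - 3/T (C(T) = 3 - (0/T + 3/T) = 3 - (0 + 3/T) = 3 - 3/T)
m(A, o) = 3/2 + A*o² (m(A, o) = (o*A)*o + (3 - 3/2) = (A*o)*o + (3 - 3*½) = A*o² + (3 - 3/2) = A*o² + 3/2 = 3/2 + A*o²)
(-40 + (0 - 2)*0)*m(12, -6) = (-40 + (0 - 2)*0)*(3/2 + 12*(-6)²) = (-40 - 2*0)*(3/2 + 12*36) = (-40 + 0)*(3/2 + 432) = -40*867/2 = -17340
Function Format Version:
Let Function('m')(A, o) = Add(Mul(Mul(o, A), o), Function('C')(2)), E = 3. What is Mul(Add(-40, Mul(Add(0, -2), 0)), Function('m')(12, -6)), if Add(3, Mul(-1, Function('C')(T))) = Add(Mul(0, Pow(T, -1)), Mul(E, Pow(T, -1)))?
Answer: -17340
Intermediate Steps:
Function('C')(T) = Add(3, Mul(-3, Pow(T, -1))) (Function('C')(T) = Add(3, Mul(-1, Add(Mul(0, Pow(T, -1)), Mul(3, Pow(T, -1))))) = Add(3, Mul(-1, Add(0, Mul(3, Pow(T, -1))))) = Add(3, Mul(-1, Mul(3, Pow(T, -1)))) = Add(3, Mul(-3, Pow(T, -1))))
Function('m')(A, o) = Add(Rational(3, 2), Mul(A, Pow(o, 2))) (Function('m')(A, o) = Add(Mul(Mul(o, A), o), Add(3, Mul(-3, Pow(2, -1)))) = Add(Mul(Mul(A, o), o), Add(3, Mul(-3, Rational(1, 2)))) = Add(Mul(A, Pow(o, 2)), Add(3, Rational(-3, 2))) = Add(Mul(A, Pow(o, 2)), Rational(3, 2)) = Add(Rational(3, 2), Mul(A, Pow(o, 2))))
Mul(Add(-40, Mul(Add(0, -2), 0)), Function('m')(12, -6)) = Mul(Add(-40, Mul(Add(0, -2), 0)), Add(Rational(3, 2), Mul(12, Pow(-6, 2)))) = Mul(Add(-40, Mul(-2, 0)), Add(Rational(3, 2), Mul(12, 36))) = Mul(Add(-40, 0), Add(Rational(3, 2), 432)) = Mul(-40, Rational(867, 2)) = -17340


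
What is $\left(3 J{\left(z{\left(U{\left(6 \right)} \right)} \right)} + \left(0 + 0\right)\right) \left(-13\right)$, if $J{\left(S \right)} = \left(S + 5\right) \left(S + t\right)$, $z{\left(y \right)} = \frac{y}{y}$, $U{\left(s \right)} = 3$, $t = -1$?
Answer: $0$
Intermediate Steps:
$z{\left(y \right)} = 1$
$J{\left(S \right)} = \left(-1 + S\right) \left(5 + S\right)$ ($J{\left(S \right)} = \left(S + 5\right) \left(S - 1\right) = \left(5 + S\right) \left(-1 + S\right) = \left(-1 + S\right) \left(5 + S\right)$)
$\left(3 J{\left(z{\left(U{\left(6 \right)} \right)} \right)} + \left(0 + 0\right)\right) \left(-13\right) = \left(3 \left(-5 + 1^{2} + 4 \cdot 1\right) + \left(0 + 0\right)\right) \left(-13\right) = \left(3 \left(-5 + 1 + 4\right) + 0\right) \left(-13\right) = \left(3 \cdot 0 + 0\right) \left(-13\right) = \left(0 + 0\right) \left(-13\right) = 0 \left(-13\right) = 0$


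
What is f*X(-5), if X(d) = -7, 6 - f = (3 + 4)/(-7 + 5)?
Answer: -133/2 ≈ -66.500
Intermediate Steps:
f = 19/2 (f = 6 - (3 + 4)/(-7 + 5) = 6 - 7/(-2) = 6 - 7*(-1)/2 = 6 - 1*(-7/2) = 6 + 7/2 = 19/2 ≈ 9.5000)
f*X(-5) = (19/2)*(-7) = -133/2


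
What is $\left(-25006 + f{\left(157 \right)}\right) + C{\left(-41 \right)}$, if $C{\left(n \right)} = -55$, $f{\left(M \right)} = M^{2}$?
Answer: $-412$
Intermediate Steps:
$\left(-25006 + f{\left(157 \right)}\right) + C{\left(-41 \right)} = \left(-25006 + 157^{2}\right) - 55 = \left(-25006 + 24649\right) - 55 = -357 - 55 = -412$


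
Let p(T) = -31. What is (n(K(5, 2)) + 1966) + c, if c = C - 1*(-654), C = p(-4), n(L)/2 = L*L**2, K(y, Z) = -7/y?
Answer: 322939/125 ≈ 2583.5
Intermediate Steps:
n(L) = 2*L**3 (n(L) = 2*(L*L**2) = 2*L**3)
C = -31
c = 623 (c = -31 - 1*(-654) = -31 + 654 = 623)
(n(K(5, 2)) + 1966) + c = (2*(-7/5)**3 + 1966) + 623 = (2*(-343/125) + 1966) + 623 = (-686/125 + 1966) + 623 = 245064/125 + 623 = 322939/125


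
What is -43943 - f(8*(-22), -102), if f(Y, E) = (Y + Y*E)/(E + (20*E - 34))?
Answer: -5975137/136 ≈ -43935.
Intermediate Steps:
f(Y, E) = (Y + E*Y)/(-34 + 21*E) (f(Y, E) = (Y + E*Y)/(E + (-34 + 20*E)) = (Y + E*Y)/(-34 + 21*E))
-43943 - f(8*(-22), -102) = -43943 - 8*(-22)*(1 - 102)/(-34 + 21*(-102)) = -43943 - (-176)*(-101)/(-34 - 2142) = -43943 - (-176)*(-101)/(-2176) = -43943 - (-176)*(-1)*(-101)/2176 = -43943 - 1*(-1111/136) = -43943 + 1111/136 = -5975137/136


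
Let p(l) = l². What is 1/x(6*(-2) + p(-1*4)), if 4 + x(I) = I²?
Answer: 1/12 ≈ 0.083333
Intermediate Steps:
x(I) = -4 + I²
1/x(6*(-2) + p(-1*4)) = 1/(-4 + (6*(-2) + (-1*4)²)²) = 1/(-4 + (-12 + (-4)²)²) = 1/(-4 + (-12 + 16)²) = 1/(-4 + 4²) = 1/(-4 + 16) = 1/12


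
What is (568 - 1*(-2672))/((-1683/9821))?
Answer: -3535560/187 ≈ -18907.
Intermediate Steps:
(568 - 1*(-2672))/((-1683/9821)) = (568 + 2672)/((-1683*1/9821)) = 3240/(-1683/9821) = 3240*(-9821/1683) = -3535560/187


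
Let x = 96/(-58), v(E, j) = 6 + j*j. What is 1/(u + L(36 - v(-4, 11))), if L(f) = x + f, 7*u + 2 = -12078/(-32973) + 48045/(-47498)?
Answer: -522050518/48567957423 ≈ -0.010749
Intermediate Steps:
v(E, j) = 6 + j**2
u = -197276669/522050518 (u = -2/7 + (-12078/(-32973) + 48045/(-47498))/7 = -2/7 + (-12078*(-1/32973) + 48045*(-1/47498))/7 = -2/7 + (4026/10991 - 48045/47498)/7 = -2/7 + (1/7)*(-336835647/522050518) = -2/7 - 336835647/3654353626 = -197276669/522050518 ≈ -0.37789)
x = -48/29 (x = 96*(-1/58) = -48/29 ≈ -1.6552)
L(f) = -48/29 + f
1/(u + L(36 - v(-4, 11))) = 1/(-197276669/522050518 + (-48/29 + (36 - (6 + 11**2)))) = 1/(-197276669/522050518 + (-48/29 + (36 - (6 + 121)))) = 1/(-197276669/522050518 + (-48/29 + (36 - 1*127))) = 1/(-197276669/522050518 + (-48/29 + (36 - 127))) = 1/(-197276669/522050518 + (-48/29 - 91)) = 1/(-197276669/522050518 - 2687/29) = 1/(-48567957423/522050518) = -522050518/48567957423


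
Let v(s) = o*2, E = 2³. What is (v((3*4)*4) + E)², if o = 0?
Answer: 64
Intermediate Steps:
E = 8
v(s) = 0 (v(s) = 0*2 = 0)
(v((3*4)*4) + E)² = (0 + 8)² = 8² = 64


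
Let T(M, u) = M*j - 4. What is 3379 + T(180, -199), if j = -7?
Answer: 2115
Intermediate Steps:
T(M, u) = -4 - 7*M (T(M, u) = M*(-7) - 4 = -7*M - 4 = -4 - 7*M)
3379 + T(180, -199) = 3379 + (-4 - 7*180) = 3379 + (-4 - 1260) = 3379 - 1264 = 2115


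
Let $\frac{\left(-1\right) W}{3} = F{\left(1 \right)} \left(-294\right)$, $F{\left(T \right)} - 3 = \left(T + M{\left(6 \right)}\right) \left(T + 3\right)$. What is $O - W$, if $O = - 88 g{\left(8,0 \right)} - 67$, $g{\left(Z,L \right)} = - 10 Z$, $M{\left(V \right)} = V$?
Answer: $-20369$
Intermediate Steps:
$F{\left(T \right)} = 3 + \left(3 + T\right) \left(6 + T\right)$ ($F{\left(T \right)} = 3 + \left(T + 6\right) \left(T + 3\right) = 3 + \left(6 + T\right) \left(3 + T\right) = 3 + \left(3 + T\right) \left(6 + T\right)$)
$O = 6973$ ($O = - 88 \left(\left(-10\right) 8\right) - 67 = \left(-88\right) \left(-80\right) - 67 = 7040 - 67 = 6973$)
$W = 27342$ ($W = - 3 \left(21 + 1^{2} + 9 \cdot 1\right) \left(-294\right) = - 3 \left(21 + 1 + 9\right) \left(-294\right) = - 3 \cdot 31 \left(-294\right) = \left(-3\right) \left(-9114\right) = 27342$)
$O - W = 6973 - 27342 = -20369$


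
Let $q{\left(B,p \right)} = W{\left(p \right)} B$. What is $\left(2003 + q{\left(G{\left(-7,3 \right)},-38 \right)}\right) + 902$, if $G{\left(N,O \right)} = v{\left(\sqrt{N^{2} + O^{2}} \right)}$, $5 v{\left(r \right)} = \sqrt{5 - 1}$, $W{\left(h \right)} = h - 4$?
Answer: $\frac{14441}{5} \approx 2888.2$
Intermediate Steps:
$W{\left(h \right)} = -4 + h$
$v{\left(r \right)} = \frac{2}{5}$ ($v{\left(r \right)} = \frac{\sqrt{5 - 1}}{5} = \frac{\sqrt{4}}{5} = \frac{1}{5} \cdot 2 = \frac{2}{5}$)
$G{\left(N,O \right)} = \frac{2}{5}$
$q{\left(B,p \right)} = B \left(-4 + p\right)$ ($q{\left(B,p \right)} = \left(-4 + p\right) B = B \left(-4 + p\right)$)
$\left(2003 + q{\left(G{\left(-7,3 \right)},-38 \right)}\right) + 902 = \left(2003 + \frac{2 \left(-4 - 38\right)}{5}\right) + 902 = \left(2003 + \frac{2}{5} \left(-42\right)\right) + 902 = \left(2003 - \frac{84}{5}\right) + 902 = \frac{9931}{5} + 902 = \frac{14441}{5}$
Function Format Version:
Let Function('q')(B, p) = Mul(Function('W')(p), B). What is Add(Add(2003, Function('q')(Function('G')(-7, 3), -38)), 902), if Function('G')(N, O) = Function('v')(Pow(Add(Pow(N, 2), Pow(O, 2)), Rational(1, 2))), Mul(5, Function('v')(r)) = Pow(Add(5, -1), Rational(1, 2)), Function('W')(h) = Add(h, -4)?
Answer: Rational(14441, 5) ≈ 2888.2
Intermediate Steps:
Function('W')(h) = Add(-4, h)
Function('v')(r) = Rational(2, 5) (Function('v')(r) = Mul(Rational(1, 5), Pow(Add(5, -1), Rational(1, 2))) = Mul(Rational(1, 5), Pow(4, Rational(1, 2))) = Mul(Rational(1, 5), 2) = Rational(2, 5))
Function('G')(N, O) = Rational(2, 5)
Function('q')(B, p) = Mul(B, Add(-4, p)) (Function('q')(B, p) = Mul(Add(-4, p), B) = Mul(B, Add(-4, p)))
Add(Add(2003, Function('q')(Function('G')(-7, 3), -38)), 902) = Add(Add(2003, Mul(Rational(2, 5), Add(-4, -38))), 902) = Add(Add(2003, Mul(Rational(2, 5), -42)), 902) = Add(Add(2003, Rational(-84, 5)), 902) = Add(Rational(9931, 5), 902) = Rational(14441, 5)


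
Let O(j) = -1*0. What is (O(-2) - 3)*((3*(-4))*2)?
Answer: 72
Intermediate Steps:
O(j) = 0
(O(-2) - 3)*((3*(-4))*2) = (0 - 3)*((3*(-4))*2) = -(-36)*2 = -3*(-24) = 72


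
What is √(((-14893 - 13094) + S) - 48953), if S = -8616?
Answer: 2*I*√21389 ≈ 292.5*I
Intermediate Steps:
√(((-14893 - 13094) + S) - 48953) = √(((-14893 - 13094) - 8616) - 48953) = √((-27987 - 8616) - 48953) = √(-36603 - 48953) = √(-85556) = 2*I*√21389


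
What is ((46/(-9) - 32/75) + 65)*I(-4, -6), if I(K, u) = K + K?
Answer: -107032/225 ≈ -475.70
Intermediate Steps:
I(K, u) = 2*K
((46/(-9) - 32/75) + 65)*I(-4, -6) = ((46/(-9) - 32/75) + 65)*(2*(-4)) = ((46*(-⅑) - 32*1/75) + 65)*(-8) = ((-46/9 - 32/75) + 65)*(-8) = (-1246/225 + 65)*(-8) = (13379/225)*(-8) = -107032/225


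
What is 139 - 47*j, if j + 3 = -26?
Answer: 1502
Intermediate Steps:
j = -29 (j = -3 - 26 = -29)
139 - 47*j = 139 - 47*(-29) = 139 + 1363 = 1502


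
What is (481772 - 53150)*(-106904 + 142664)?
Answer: 15327522720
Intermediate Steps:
(481772 - 53150)*(-106904 + 142664) = 428622*35760 = 15327522720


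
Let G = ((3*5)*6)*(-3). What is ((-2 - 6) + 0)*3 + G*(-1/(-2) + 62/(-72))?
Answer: 147/2 ≈ 73.500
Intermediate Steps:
G = -270 (G = (15*6)*(-3) = 90*(-3) = -270)
((-2 - 6) + 0)*3 + G*(-1/(-2) + 62/(-72)) = ((-2 - 6) + 0)*3 - 270*(-1/(-2) + 62/(-72)) = (-8 + 0)*3 - 270*(-1*(-½) + 62*(-1/72)) = -8*3 - 270*(½ - 31/36) = -24 - 270*(-13/36) = -24 + 195/2 = 147/2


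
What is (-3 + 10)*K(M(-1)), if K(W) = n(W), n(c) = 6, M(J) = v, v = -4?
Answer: 42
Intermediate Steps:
M(J) = -4
K(W) = 6
(-3 + 10)*K(M(-1)) = (-3 + 10)*6 = 7*6 = 42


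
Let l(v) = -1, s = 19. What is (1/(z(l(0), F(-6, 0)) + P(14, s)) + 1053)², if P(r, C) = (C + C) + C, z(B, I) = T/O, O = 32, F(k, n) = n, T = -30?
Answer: 892187926249/804609 ≈ 1.1088e+6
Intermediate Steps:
z(B, I) = -15/16 (z(B, I) = -30/32 = -30*1/32 = -15/16)
P(r, C) = 3*C (P(r, C) = 2*C + C = 3*C)
(1/(z(l(0), F(-6, 0)) + P(14, s)) + 1053)² = (1/(-15/16 + 3*19) + 1053)² = (1/(-15/16 + 57) + 1053)² = (1/(897/16) + 1053)² = (16/897 + 1053)² = (944557/897)² = 892187926249/804609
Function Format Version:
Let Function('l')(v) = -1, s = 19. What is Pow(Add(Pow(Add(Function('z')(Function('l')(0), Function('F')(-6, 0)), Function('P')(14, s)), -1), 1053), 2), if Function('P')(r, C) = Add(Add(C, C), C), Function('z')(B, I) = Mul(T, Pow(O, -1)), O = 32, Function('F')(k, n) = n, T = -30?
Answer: Rational(892187926249, 804609) ≈ 1.1088e+6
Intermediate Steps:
Function('z')(B, I) = Rational(-15, 16) (Function('z')(B, I) = Mul(-30, Pow(32, -1)) = Mul(-30, Rational(1, 32)) = Rational(-15, 16))
Function('P')(r, C) = Mul(3, C) (Function('P')(r, C) = Add(Mul(2, C), C) = Mul(3, C))
Pow(Add(Pow(Add(Function('z')(Function('l')(0), Function('F')(-6, 0)), Function('P')(14, s)), -1), 1053), 2) = Pow(Add(Pow(Add(Rational(-15, 16), Mul(3, 19)), -1), 1053), 2) = Pow(Add(Pow(Add(Rational(-15, 16), 57), -1), 1053), 2) = Pow(Add(Pow(Rational(897, 16), -1), 1053), 2) = Pow(Add(Rational(16, 897), 1053), 2) = Pow(Rational(944557, 897), 2) = Rational(892187926249, 804609)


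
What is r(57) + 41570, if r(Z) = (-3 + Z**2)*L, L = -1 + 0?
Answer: 38324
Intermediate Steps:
L = -1
r(Z) = 3 - Z**2 (r(Z) = (-3 + Z**2)*(-1) = 3 - Z**2)
r(57) + 41570 = (3 - 1*57**2) + 41570 = (3 - 1*3249) + 41570 = (3 - 3249) + 41570 = -3246 + 41570 = 38324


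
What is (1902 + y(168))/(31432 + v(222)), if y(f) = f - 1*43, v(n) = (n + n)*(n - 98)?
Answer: 2027/86488 ≈ 0.023437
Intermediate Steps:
v(n) = 2*n*(-98 + n) (v(n) = (2*n)*(-98 + n) = 2*n*(-98 + n))
y(f) = -43 + f (y(f) = f - 43 = -43 + f)
(1902 + y(168))/(31432 + v(222)) = (1902 + (-43 + 168))/(31432 + 2*222*(-98 + 222)) = (1902 + 125)/(31432 + 2*222*124) = 2027/(31432 + 55056) = 2027/86488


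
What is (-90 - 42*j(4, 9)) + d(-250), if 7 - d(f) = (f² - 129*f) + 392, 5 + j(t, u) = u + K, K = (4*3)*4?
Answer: -97409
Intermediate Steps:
K = 48 (K = 12*4 = 48)
j(t, u) = 43 + u (j(t, u) = -5 + (u + 48) = -5 + (48 + u) = 43 + u)
d(f) = -385 - f² + 129*f (d(f) = 7 - ((f² - 129*f) + 392) = 7 - (392 + f² - 129*f) = 7 + (-392 - f² + 129*f) = -385 - f² + 129*f)
(-90 - 42*j(4, 9)) + d(-250) = (-90 - 42*(43 + 9)) + (-385 - 1*(-250)² + 129*(-250)) = (-90 - 42*52) + (-385 - 1*62500 - 32250) = (-90 - 2184) + (-385 - 62500 - 32250) = -2274 - 95135 = -97409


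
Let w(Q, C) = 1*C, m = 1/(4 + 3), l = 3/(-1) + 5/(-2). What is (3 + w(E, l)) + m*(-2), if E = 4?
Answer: -39/14 ≈ -2.7857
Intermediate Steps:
l = -11/2 (l = 3*(-1) + 5*(-½) = -3 - 5/2 = -11/2 ≈ -5.5000)
m = ⅐ (m = 1/7 = ⅐ ≈ 0.14286)
w(Q, C) = C
(3 + w(E, l)) + m*(-2) = (3 - 11/2) + (⅐)*(-2) = -5/2 - 2/7 = -39/14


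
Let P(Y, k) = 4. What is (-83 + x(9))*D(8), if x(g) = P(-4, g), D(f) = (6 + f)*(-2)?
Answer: 2212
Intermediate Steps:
D(f) = -12 - 2*f
x(g) = 4
(-83 + x(9))*D(8) = (-83 + 4)*(-12 - 2*8) = -79*(-12 - 16) = -79*(-28) = 2212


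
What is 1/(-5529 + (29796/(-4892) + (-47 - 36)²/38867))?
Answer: -47534341/263098466425 ≈ -0.00018067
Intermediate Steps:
1/(-5529 + (29796/(-4892) + (-47 - 36)²/38867)) = 1/(-5529 + (29796*(-1/4892) + (-83)²*(1/38867))) = 1/(-5529 + (-7449/1223 + 6889*(1/38867))) = 1/(-5529 + (-7449/1223 + 6889/38867)) = 1/(-5529 - 281095036/47534341) = 1/(-263098466425/47534341) = -47534341/263098466425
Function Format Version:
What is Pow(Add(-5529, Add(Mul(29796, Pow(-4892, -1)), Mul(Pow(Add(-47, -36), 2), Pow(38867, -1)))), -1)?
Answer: Rational(-47534341, 263098466425) ≈ -0.00018067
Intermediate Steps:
Pow(Add(-5529, Add(Mul(29796, Pow(-4892, -1)), Mul(Pow(Add(-47, -36), 2), Pow(38867, -1)))), -1) = Pow(Add(-5529, Add(Mul(29796, Rational(-1, 4892)), Mul(Pow(-83, 2), Rational(1, 38867)))), -1) = Pow(Add(-5529, Add(Rational(-7449, 1223), Mul(6889, Rational(1, 38867)))), -1) = Pow(Add(-5529, Add(Rational(-7449, 1223), Rational(6889, 38867))), -1) = Pow(Add(-5529, Rational(-281095036, 47534341)), -1) = Pow(Rational(-263098466425, 47534341), -1) = Rational(-47534341, 263098466425)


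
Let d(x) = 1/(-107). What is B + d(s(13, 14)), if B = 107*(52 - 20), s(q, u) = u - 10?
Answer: 366367/107 ≈ 3424.0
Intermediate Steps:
s(q, u) = -10 + u
d(x) = -1/107
B = 3424 (B = 107*32 = 3424)
B + d(s(13, 14)) = 3424 - 1/107 = 366367/107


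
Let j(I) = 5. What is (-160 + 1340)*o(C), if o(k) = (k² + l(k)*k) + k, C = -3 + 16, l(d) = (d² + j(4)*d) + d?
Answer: 4003740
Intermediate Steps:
l(d) = d² + 6*d (l(d) = (d² + 5*d) + d = d² + 6*d)
C = 13
o(k) = k + k² + k²*(6 + k) (o(k) = (k² + (k*(6 + k))*k) + k = (k² + k²*(6 + k)) + k = k + k² + k²*(6 + k))
(-160 + 1340)*o(C) = (-160 + 1340)*(13*(1 + 13 + 13*(6 + 13))) = 1180*(13*(1 + 13 + 13*19)) = 1180*(13*(1 + 13 + 247)) = 1180*(13*261) = 1180*3393 = 4003740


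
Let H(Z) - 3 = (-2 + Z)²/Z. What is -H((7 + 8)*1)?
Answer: -214/15 ≈ -14.267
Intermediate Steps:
H(Z) = 3 + (-2 + Z)²/Z
-H((7 + 8)*1) = -(-1 + (7 + 8)*1 + 4/(((7 + 8)*1))) = -(-1 + 15*1 + 4/((15*1))) = -(-1 + 15 + 4/15) = -1*214/15 = -214/15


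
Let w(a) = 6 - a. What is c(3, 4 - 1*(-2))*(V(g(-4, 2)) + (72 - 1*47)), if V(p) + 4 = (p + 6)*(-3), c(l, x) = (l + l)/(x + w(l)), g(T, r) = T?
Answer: 10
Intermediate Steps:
c(l, x) = 2*l/(6 + x - l) (c(l, x) = (l + l)/(x + (6 - l)) = (2*l)/(6 + x - l) = 2*l/(6 + x - l))
V(p) = -22 - 3*p (V(p) = -4 + (p + 6)*(-3) = -4 + (6 + p)*(-3) = -4 + (-18 - 3*p) = -22 - 3*p)
c(3, 4 - 1*(-2))*(V(g(-4, 2)) + (72 - 1*47)) = (2*3/(6 + (4 - 1*(-2)) - 1*3))*((-22 - 3*(-4)) + (72 - 1*47)) = (2*3/(6 + (4 + 2) - 3))*((-22 + 12) + (72 - 47)) = (2*3/(6 + 6 - 3))*(-10 + 25) = (2*3/9)*15 = (2*3*(⅑))*15 = (⅔)*15 = 10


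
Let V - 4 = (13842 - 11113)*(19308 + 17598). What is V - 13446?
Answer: 100703032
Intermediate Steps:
V = 100716478 (V = 4 + (13842 - 11113)*(19308 + 17598) = 4 + 2729*36906 = 4 + 100716474 = 100716478)
V - 13446 = 100716478 - 13446 = 100703032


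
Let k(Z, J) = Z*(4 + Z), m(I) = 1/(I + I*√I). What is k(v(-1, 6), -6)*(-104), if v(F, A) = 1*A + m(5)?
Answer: -153959/25 - 2067*√5/25 ≈ -6343.2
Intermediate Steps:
m(I) = 1/(I + I^(3/2))
v(F, A) = A + 1/(5 + 5*√5) (v(F, A) = 1*A + 1/(5 + 5^(3/2)) = A + 1/(5 + 5*√5))
k(v(-1, 6), -6)*(-104) = ((-1/20 + 6 + √5/20)*(4 + (-1/20 + 6 + √5/20)))*(-104) = ((119/20 + √5/20)*(4 + (119/20 + √5/20)))*(-104) = ((119/20 + √5/20)*(199/20 + √5/20))*(-104) = -104*(119/20 + √5/20)*(199/20 + √5/20)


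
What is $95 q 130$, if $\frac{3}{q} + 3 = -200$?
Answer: $- \frac{37050}{203} \approx -182.51$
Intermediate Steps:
$q = - \frac{3}{203}$ ($q = \frac{3}{-3 - 200} = \frac{3}{-203} = 3 \left(- \frac{1}{203}\right) = - \frac{3}{203} \approx -0.014778$)
$95 q 130 = 95 \left(- \frac{3}{203}\right) 130 = \left(- \frac{285}{203}\right) 130 = - \frac{37050}{203}$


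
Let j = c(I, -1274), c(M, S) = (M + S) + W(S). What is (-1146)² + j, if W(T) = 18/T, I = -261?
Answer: 835604488/637 ≈ 1.3118e+6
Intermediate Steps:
c(M, S) = M + S + 18/S (c(M, S) = (M + S) + 18/S = M + S + 18/S)
j = -977804/637 (j = -261 - 1274 + 18/(-1274) = -261 - 1274 + 18*(-1/1274) = -261 - 1274 - 9/637 = -977804/637 ≈ -1535.0)
(-1146)² + j = (-1146)² - 977804/637 = 1313316 - 977804/637 = 835604488/637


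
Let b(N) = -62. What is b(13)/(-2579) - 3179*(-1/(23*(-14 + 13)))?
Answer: -8197215/59317 ≈ -138.19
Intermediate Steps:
b(13)/(-2579) - 3179*(-1/(23*(-14 + 13))) = -62/(-2579) - 3179*(-1/(23*(-14 + 13))) = -62*(-1/2579) - 3179/((-23*(-1))) = 62/2579 - 3179/23 = -8197215/59317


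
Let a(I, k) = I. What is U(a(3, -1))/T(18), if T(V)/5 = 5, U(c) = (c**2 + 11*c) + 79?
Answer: 121/25 ≈ 4.8400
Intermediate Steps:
U(c) = 79 + c**2 + 11*c
T(V) = 25 (T(V) = 5*5 = 25)
U(a(3, -1))/T(18) = (79 + 3**2 + 11*3)/25 = (79 + 9 + 33)*(1/25) = 121*(1/25) = 121/25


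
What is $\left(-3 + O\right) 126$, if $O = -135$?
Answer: $-17388$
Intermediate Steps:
$\left(-3 + O\right) 126 = \left(-3 - 135\right) 126 = \left(-138\right) 126 = -17388$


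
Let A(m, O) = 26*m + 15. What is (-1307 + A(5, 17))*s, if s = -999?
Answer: 1160838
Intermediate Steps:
A(m, O) = 15 + 26*m
(-1307 + A(5, 17))*s = (-1307 + (15 + 26*5))*(-999) = (-1307 + (15 + 130))*(-999) = (-1307 + 145)*(-999) = -1162*(-999) = 1160838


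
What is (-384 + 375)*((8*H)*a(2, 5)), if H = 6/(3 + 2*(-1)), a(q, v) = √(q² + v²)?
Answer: -432*√29 ≈ -2326.4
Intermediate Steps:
H = 6 (H = 6/(3 - 2) = 6/1 = 6*1 = 6)
(-384 + 375)*((8*H)*a(2, 5)) = (-384 + 375)*((8*6)*√(2² + 5²)) = -432*√(4 + 25) = -432*√29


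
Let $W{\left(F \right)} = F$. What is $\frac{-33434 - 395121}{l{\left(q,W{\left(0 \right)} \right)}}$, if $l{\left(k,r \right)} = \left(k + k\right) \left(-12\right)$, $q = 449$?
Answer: $\frac{428555}{10776} \approx 39.769$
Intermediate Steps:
$l{\left(k,r \right)} = - 24 k$ ($l{\left(k,r \right)} = 2 k \left(-12\right) = - 24 k$)
$\frac{-33434 - 395121}{l{\left(q,W{\left(0 \right)} \right)}} = \frac{-33434 - 395121}{\left(-24\right) 449} = \frac{-33434 - 395121}{-10776} = \left(-428555\right) \left(- \frac{1}{10776}\right) = \frac{428555}{10776}$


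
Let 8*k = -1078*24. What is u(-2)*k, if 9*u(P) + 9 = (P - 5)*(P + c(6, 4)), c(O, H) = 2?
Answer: 3234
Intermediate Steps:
k = -3234 (k = (-1078*24)/8 = (⅛)*(-25872) = -3234)
u(P) = -1 + (-5 + P)*(2 + P)/9 (u(P) = -1 + ((P - 5)*(P + 2))/9 = -1 + ((-5 + P)*(2 + P))/9 = -1 + (-5 + P)*(2 + P)/9)
u(-2)*k = (-19/9 - ⅓*(-2) + (⅑)*(-2)²)*(-3234) = (-19/9 + ⅔ + (⅑)*4)*(-3234) = (-19/9 + ⅔ + 4/9)*(-3234) = -1*(-3234) = 3234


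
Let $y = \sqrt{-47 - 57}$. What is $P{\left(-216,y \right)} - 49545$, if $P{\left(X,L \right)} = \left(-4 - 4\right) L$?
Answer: $-49545 - 16 i \sqrt{26} \approx -49545.0 - 81.584 i$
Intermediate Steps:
$y = 2 i \sqrt{26}$ ($y = \sqrt{-104} = 2 i \sqrt{26} \approx 10.198 i$)
$P{\left(X,L \right)} = - 8 L$
$P{\left(-216,y \right)} - 49545 = - 8 \cdot 2 i \sqrt{26} - 49545 = - 16 i \sqrt{26} - 49545 = -49545 - 16 i \sqrt{26}$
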